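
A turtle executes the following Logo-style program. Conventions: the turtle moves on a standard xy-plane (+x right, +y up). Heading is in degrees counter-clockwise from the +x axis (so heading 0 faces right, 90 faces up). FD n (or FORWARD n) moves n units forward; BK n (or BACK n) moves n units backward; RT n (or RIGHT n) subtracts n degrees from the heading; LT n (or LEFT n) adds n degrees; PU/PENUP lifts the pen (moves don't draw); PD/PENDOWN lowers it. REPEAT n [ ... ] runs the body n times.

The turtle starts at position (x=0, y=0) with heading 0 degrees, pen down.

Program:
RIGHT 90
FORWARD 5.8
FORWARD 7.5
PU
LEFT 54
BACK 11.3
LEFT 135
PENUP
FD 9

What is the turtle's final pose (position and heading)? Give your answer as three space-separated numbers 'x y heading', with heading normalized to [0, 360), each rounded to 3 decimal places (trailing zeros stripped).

Answer: -10.55 2.231 99

Derivation:
Executing turtle program step by step:
Start: pos=(0,0), heading=0, pen down
RT 90: heading 0 -> 270
FD 5.8: (0,0) -> (0,-5.8) [heading=270, draw]
FD 7.5: (0,-5.8) -> (0,-13.3) [heading=270, draw]
PU: pen up
LT 54: heading 270 -> 324
BK 11.3: (0,-13.3) -> (-9.142,-6.658) [heading=324, move]
LT 135: heading 324 -> 99
PU: pen up
FD 9: (-9.142,-6.658) -> (-10.55,2.231) [heading=99, move]
Final: pos=(-10.55,2.231), heading=99, 2 segment(s) drawn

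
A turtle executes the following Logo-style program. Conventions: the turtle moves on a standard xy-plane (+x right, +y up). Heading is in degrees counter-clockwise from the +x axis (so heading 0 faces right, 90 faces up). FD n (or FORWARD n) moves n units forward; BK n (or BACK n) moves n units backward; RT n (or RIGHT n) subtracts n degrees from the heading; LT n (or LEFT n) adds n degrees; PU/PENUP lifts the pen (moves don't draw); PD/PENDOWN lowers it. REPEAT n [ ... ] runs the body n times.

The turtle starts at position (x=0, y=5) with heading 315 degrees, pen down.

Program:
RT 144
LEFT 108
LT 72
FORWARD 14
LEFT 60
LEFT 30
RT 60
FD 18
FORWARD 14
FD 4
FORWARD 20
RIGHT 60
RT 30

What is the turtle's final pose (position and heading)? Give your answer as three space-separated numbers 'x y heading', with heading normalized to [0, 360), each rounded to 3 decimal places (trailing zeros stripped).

Answer: 66.108 22.879 291

Derivation:
Executing turtle program step by step:
Start: pos=(0,5), heading=315, pen down
RT 144: heading 315 -> 171
LT 108: heading 171 -> 279
LT 72: heading 279 -> 351
FD 14: (0,5) -> (13.828,2.81) [heading=351, draw]
LT 60: heading 351 -> 51
LT 30: heading 51 -> 81
RT 60: heading 81 -> 21
FD 18: (13.828,2.81) -> (30.632,9.261) [heading=21, draw]
FD 14: (30.632,9.261) -> (43.702,14.278) [heading=21, draw]
FD 4: (43.702,14.278) -> (47.437,15.711) [heading=21, draw]
FD 20: (47.437,15.711) -> (66.108,22.879) [heading=21, draw]
RT 60: heading 21 -> 321
RT 30: heading 321 -> 291
Final: pos=(66.108,22.879), heading=291, 5 segment(s) drawn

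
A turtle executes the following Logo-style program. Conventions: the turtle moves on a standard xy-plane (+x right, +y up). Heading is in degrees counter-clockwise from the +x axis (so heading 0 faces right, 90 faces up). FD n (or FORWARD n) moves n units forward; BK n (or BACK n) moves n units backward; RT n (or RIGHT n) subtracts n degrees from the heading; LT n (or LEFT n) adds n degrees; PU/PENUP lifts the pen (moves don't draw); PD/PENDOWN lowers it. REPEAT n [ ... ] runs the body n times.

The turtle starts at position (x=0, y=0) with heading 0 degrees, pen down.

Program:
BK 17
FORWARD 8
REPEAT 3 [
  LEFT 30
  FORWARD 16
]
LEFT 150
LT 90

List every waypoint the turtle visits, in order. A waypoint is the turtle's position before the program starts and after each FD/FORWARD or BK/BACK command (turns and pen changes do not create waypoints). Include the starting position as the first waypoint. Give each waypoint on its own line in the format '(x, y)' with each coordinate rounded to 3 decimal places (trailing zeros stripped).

Executing turtle program step by step:
Start: pos=(0,0), heading=0, pen down
BK 17: (0,0) -> (-17,0) [heading=0, draw]
FD 8: (-17,0) -> (-9,0) [heading=0, draw]
REPEAT 3 [
  -- iteration 1/3 --
  LT 30: heading 0 -> 30
  FD 16: (-9,0) -> (4.856,8) [heading=30, draw]
  -- iteration 2/3 --
  LT 30: heading 30 -> 60
  FD 16: (4.856,8) -> (12.856,21.856) [heading=60, draw]
  -- iteration 3/3 --
  LT 30: heading 60 -> 90
  FD 16: (12.856,21.856) -> (12.856,37.856) [heading=90, draw]
]
LT 150: heading 90 -> 240
LT 90: heading 240 -> 330
Final: pos=(12.856,37.856), heading=330, 5 segment(s) drawn
Waypoints (6 total):
(0, 0)
(-17, 0)
(-9, 0)
(4.856, 8)
(12.856, 21.856)
(12.856, 37.856)

Answer: (0, 0)
(-17, 0)
(-9, 0)
(4.856, 8)
(12.856, 21.856)
(12.856, 37.856)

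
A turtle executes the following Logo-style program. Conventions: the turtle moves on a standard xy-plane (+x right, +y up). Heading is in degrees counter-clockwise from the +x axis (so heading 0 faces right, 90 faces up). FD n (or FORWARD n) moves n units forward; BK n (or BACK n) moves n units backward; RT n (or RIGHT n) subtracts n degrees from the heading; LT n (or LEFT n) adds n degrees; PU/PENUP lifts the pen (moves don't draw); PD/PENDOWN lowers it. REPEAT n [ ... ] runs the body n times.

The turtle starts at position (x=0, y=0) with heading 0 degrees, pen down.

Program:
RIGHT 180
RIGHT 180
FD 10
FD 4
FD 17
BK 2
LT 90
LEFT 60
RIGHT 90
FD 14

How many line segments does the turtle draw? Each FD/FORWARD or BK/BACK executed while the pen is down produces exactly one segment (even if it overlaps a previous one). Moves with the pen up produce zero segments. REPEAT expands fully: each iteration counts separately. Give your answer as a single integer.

Answer: 5

Derivation:
Executing turtle program step by step:
Start: pos=(0,0), heading=0, pen down
RT 180: heading 0 -> 180
RT 180: heading 180 -> 0
FD 10: (0,0) -> (10,0) [heading=0, draw]
FD 4: (10,0) -> (14,0) [heading=0, draw]
FD 17: (14,0) -> (31,0) [heading=0, draw]
BK 2: (31,0) -> (29,0) [heading=0, draw]
LT 90: heading 0 -> 90
LT 60: heading 90 -> 150
RT 90: heading 150 -> 60
FD 14: (29,0) -> (36,12.124) [heading=60, draw]
Final: pos=(36,12.124), heading=60, 5 segment(s) drawn
Segments drawn: 5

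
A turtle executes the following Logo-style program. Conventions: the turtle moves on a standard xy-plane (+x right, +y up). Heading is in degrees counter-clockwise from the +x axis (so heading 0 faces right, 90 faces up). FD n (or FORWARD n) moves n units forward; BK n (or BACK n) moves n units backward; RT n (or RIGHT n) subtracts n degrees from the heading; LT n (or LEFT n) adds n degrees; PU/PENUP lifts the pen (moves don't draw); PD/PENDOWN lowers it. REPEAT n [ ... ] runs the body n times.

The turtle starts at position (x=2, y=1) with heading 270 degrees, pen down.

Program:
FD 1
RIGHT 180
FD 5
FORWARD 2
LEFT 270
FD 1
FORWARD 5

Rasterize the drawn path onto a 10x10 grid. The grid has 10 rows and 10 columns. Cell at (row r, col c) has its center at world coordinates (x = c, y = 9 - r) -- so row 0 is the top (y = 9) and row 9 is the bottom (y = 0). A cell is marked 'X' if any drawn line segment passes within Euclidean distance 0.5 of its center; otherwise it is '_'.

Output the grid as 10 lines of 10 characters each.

Answer: __________
__________
__XXXXXXX_
__X_______
__X_______
__X_______
__X_______
__X_______
__X_______
__X_______

Derivation:
Segment 0: (2,1) -> (2,0)
Segment 1: (2,0) -> (2,5)
Segment 2: (2,5) -> (2,7)
Segment 3: (2,7) -> (3,7)
Segment 4: (3,7) -> (8,7)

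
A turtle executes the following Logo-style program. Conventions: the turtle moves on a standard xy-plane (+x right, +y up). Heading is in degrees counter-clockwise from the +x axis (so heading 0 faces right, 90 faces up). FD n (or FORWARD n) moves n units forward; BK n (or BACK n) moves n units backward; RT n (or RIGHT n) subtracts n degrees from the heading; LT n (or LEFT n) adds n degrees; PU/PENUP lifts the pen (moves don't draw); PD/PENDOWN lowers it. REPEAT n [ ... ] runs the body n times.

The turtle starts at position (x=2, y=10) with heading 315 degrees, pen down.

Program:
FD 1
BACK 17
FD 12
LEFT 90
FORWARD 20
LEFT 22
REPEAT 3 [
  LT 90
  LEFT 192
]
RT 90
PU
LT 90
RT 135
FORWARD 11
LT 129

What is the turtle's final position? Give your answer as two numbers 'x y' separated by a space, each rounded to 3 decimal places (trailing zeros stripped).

Answer: 19.143 36.299

Derivation:
Executing turtle program step by step:
Start: pos=(2,10), heading=315, pen down
FD 1: (2,10) -> (2.707,9.293) [heading=315, draw]
BK 17: (2.707,9.293) -> (-9.314,21.314) [heading=315, draw]
FD 12: (-9.314,21.314) -> (-0.828,12.828) [heading=315, draw]
LT 90: heading 315 -> 45
FD 20: (-0.828,12.828) -> (13.314,26.971) [heading=45, draw]
LT 22: heading 45 -> 67
REPEAT 3 [
  -- iteration 1/3 --
  LT 90: heading 67 -> 157
  LT 192: heading 157 -> 349
  -- iteration 2/3 --
  LT 90: heading 349 -> 79
  LT 192: heading 79 -> 271
  -- iteration 3/3 --
  LT 90: heading 271 -> 1
  LT 192: heading 1 -> 193
]
RT 90: heading 193 -> 103
PU: pen up
LT 90: heading 103 -> 193
RT 135: heading 193 -> 58
FD 11: (13.314,26.971) -> (19.143,36.299) [heading=58, move]
LT 129: heading 58 -> 187
Final: pos=(19.143,36.299), heading=187, 4 segment(s) drawn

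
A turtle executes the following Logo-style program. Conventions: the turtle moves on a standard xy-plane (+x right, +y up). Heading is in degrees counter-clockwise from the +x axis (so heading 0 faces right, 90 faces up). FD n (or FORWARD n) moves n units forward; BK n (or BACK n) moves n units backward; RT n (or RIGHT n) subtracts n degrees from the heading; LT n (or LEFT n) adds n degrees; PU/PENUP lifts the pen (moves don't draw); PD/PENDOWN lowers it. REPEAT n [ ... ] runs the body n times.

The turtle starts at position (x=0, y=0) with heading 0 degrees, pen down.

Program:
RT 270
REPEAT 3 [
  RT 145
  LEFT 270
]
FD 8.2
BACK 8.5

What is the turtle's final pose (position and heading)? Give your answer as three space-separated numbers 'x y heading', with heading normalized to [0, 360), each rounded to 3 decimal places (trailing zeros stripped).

Answer: 0.078 -0.29 105

Derivation:
Executing turtle program step by step:
Start: pos=(0,0), heading=0, pen down
RT 270: heading 0 -> 90
REPEAT 3 [
  -- iteration 1/3 --
  RT 145: heading 90 -> 305
  LT 270: heading 305 -> 215
  -- iteration 2/3 --
  RT 145: heading 215 -> 70
  LT 270: heading 70 -> 340
  -- iteration 3/3 --
  RT 145: heading 340 -> 195
  LT 270: heading 195 -> 105
]
FD 8.2: (0,0) -> (-2.122,7.921) [heading=105, draw]
BK 8.5: (-2.122,7.921) -> (0.078,-0.29) [heading=105, draw]
Final: pos=(0.078,-0.29), heading=105, 2 segment(s) drawn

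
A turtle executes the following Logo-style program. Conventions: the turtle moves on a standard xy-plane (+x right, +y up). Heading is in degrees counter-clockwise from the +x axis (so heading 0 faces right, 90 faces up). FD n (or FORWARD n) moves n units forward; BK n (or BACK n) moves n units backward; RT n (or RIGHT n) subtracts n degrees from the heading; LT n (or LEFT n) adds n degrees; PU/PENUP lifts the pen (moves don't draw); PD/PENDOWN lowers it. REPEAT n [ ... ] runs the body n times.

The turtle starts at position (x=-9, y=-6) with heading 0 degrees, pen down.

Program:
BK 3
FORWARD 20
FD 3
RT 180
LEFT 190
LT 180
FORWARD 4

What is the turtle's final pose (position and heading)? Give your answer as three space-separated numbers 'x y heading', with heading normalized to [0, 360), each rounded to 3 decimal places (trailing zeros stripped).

Answer: 7.061 -6.695 190

Derivation:
Executing turtle program step by step:
Start: pos=(-9,-6), heading=0, pen down
BK 3: (-9,-6) -> (-12,-6) [heading=0, draw]
FD 20: (-12,-6) -> (8,-6) [heading=0, draw]
FD 3: (8,-6) -> (11,-6) [heading=0, draw]
RT 180: heading 0 -> 180
LT 190: heading 180 -> 10
LT 180: heading 10 -> 190
FD 4: (11,-6) -> (7.061,-6.695) [heading=190, draw]
Final: pos=(7.061,-6.695), heading=190, 4 segment(s) drawn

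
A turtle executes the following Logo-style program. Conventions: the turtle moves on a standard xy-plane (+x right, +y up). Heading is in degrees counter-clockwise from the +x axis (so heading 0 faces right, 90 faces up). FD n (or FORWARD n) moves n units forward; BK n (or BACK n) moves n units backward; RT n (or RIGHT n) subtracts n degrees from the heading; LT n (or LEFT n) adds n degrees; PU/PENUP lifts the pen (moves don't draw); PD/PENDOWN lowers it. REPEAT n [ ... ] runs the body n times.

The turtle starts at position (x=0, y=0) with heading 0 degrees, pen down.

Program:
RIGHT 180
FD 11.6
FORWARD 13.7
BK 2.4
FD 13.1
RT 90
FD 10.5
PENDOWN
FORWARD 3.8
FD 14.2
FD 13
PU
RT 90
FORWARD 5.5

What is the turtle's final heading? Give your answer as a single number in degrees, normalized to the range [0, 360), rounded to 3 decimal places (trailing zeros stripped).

Answer: 0

Derivation:
Executing turtle program step by step:
Start: pos=(0,0), heading=0, pen down
RT 180: heading 0 -> 180
FD 11.6: (0,0) -> (-11.6,0) [heading=180, draw]
FD 13.7: (-11.6,0) -> (-25.3,0) [heading=180, draw]
BK 2.4: (-25.3,0) -> (-22.9,0) [heading=180, draw]
FD 13.1: (-22.9,0) -> (-36,0) [heading=180, draw]
RT 90: heading 180 -> 90
FD 10.5: (-36,0) -> (-36,10.5) [heading=90, draw]
PD: pen down
FD 3.8: (-36,10.5) -> (-36,14.3) [heading=90, draw]
FD 14.2: (-36,14.3) -> (-36,28.5) [heading=90, draw]
FD 13: (-36,28.5) -> (-36,41.5) [heading=90, draw]
PU: pen up
RT 90: heading 90 -> 0
FD 5.5: (-36,41.5) -> (-30.5,41.5) [heading=0, move]
Final: pos=(-30.5,41.5), heading=0, 8 segment(s) drawn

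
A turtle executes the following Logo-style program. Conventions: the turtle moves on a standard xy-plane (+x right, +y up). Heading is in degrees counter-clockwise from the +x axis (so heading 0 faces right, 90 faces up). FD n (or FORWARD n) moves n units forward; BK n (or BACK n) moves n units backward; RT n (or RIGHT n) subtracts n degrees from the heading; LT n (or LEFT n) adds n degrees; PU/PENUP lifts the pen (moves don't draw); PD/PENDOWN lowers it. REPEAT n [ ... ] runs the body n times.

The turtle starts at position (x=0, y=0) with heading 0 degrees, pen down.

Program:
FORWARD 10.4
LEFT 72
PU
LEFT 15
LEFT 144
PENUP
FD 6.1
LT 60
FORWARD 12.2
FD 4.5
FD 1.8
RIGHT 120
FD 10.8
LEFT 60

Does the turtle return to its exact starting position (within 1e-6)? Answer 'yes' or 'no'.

Answer: no

Derivation:
Executing turtle program step by step:
Start: pos=(0,0), heading=0, pen down
FD 10.4: (0,0) -> (10.4,0) [heading=0, draw]
LT 72: heading 0 -> 72
PU: pen up
LT 15: heading 72 -> 87
LT 144: heading 87 -> 231
PU: pen up
FD 6.1: (10.4,0) -> (6.561,-4.741) [heading=231, move]
LT 60: heading 231 -> 291
FD 12.2: (6.561,-4.741) -> (10.933,-16.13) [heading=291, move]
FD 4.5: (10.933,-16.13) -> (12.546,-20.331) [heading=291, move]
FD 1.8: (12.546,-20.331) -> (13.191,-22.012) [heading=291, move]
RT 120: heading 291 -> 171
FD 10.8: (13.191,-22.012) -> (2.524,-20.322) [heading=171, move]
LT 60: heading 171 -> 231
Final: pos=(2.524,-20.322), heading=231, 1 segment(s) drawn

Start position: (0, 0)
Final position: (2.524, -20.322)
Distance = 20.478; >= 1e-6 -> NOT closed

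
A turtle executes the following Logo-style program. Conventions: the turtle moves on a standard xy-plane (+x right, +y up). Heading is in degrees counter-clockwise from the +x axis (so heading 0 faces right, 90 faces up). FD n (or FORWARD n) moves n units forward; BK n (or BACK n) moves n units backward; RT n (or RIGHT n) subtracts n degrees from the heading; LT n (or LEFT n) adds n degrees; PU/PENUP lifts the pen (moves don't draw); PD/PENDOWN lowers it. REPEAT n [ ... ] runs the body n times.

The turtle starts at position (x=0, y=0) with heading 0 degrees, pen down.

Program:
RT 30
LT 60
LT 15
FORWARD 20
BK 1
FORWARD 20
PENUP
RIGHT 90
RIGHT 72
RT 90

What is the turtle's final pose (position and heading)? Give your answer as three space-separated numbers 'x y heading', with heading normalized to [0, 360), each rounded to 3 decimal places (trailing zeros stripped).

Executing turtle program step by step:
Start: pos=(0,0), heading=0, pen down
RT 30: heading 0 -> 330
LT 60: heading 330 -> 30
LT 15: heading 30 -> 45
FD 20: (0,0) -> (14.142,14.142) [heading=45, draw]
BK 1: (14.142,14.142) -> (13.435,13.435) [heading=45, draw]
FD 20: (13.435,13.435) -> (27.577,27.577) [heading=45, draw]
PU: pen up
RT 90: heading 45 -> 315
RT 72: heading 315 -> 243
RT 90: heading 243 -> 153
Final: pos=(27.577,27.577), heading=153, 3 segment(s) drawn

Answer: 27.577 27.577 153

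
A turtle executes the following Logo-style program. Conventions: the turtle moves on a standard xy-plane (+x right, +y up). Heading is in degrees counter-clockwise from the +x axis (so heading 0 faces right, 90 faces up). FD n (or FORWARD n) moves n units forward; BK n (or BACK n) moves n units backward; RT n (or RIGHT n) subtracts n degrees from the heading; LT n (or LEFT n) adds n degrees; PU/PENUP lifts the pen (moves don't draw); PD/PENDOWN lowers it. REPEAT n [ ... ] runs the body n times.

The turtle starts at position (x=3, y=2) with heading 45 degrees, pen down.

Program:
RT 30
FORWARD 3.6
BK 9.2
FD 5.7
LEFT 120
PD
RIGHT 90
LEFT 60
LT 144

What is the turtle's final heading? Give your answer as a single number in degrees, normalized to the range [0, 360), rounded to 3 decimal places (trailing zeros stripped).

Answer: 249

Derivation:
Executing turtle program step by step:
Start: pos=(3,2), heading=45, pen down
RT 30: heading 45 -> 15
FD 3.6: (3,2) -> (6.477,2.932) [heading=15, draw]
BK 9.2: (6.477,2.932) -> (-2.409,0.551) [heading=15, draw]
FD 5.7: (-2.409,0.551) -> (3.097,2.026) [heading=15, draw]
LT 120: heading 15 -> 135
PD: pen down
RT 90: heading 135 -> 45
LT 60: heading 45 -> 105
LT 144: heading 105 -> 249
Final: pos=(3.097,2.026), heading=249, 3 segment(s) drawn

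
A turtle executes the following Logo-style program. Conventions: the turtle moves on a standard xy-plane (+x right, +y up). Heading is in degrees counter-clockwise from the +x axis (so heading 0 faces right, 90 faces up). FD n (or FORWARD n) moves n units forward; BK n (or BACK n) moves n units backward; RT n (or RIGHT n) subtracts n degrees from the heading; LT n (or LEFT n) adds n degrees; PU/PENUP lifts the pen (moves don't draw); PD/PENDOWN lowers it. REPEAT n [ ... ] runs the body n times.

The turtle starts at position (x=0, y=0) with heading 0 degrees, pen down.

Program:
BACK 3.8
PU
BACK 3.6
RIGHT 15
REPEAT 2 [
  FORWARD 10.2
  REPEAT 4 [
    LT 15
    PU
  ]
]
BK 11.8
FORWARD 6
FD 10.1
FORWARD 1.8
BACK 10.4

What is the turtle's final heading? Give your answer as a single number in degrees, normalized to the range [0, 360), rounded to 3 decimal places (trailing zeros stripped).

Answer: 105

Derivation:
Executing turtle program step by step:
Start: pos=(0,0), heading=0, pen down
BK 3.8: (0,0) -> (-3.8,0) [heading=0, draw]
PU: pen up
BK 3.6: (-3.8,0) -> (-7.4,0) [heading=0, move]
RT 15: heading 0 -> 345
REPEAT 2 [
  -- iteration 1/2 --
  FD 10.2: (-7.4,0) -> (2.452,-2.64) [heading=345, move]
  REPEAT 4 [
    -- iteration 1/4 --
    LT 15: heading 345 -> 0
    PU: pen up
    -- iteration 2/4 --
    LT 15: heading 0 -> 15
    PU: pen up
    -- iteration 3/4 --
    LT 15: heading 15 -> 30
    PU: pen up
    -- iteration 4/4 --
    LT 15: heading 30 -> 45
    PU: pen up
  ]
  -- iteration 2/2 --
  FD 10.2: (2.452,-2.64) -> (9.665,4.573) [heading=45, move]
  REPEAT 4 [
    -- iteration 1/4 --
    LT 15: heading 45 -> 60
    PU: pen up
    -- iteration 2/4 --
    LT 15: heading 60 -> 75
    PU: pen up
    -- iteration 3/4 --
    LT 15: heading 75 -> 90
    PU: pen up
    -- iteration 4/4 --
    LT 15: heading 90 -> 105
    PU: pen up
  ]
]
BK 11.8: (9.665,4.573) -> (12.719,-6.825) [heading=105, move]
FD 6: (12.719,-6.825) -> (11.166,-1.03) [heading=105, move]
FD 10.1: (11.166,-1.03) -> (8.552,8.726) [heading=105, move]
FD 1.8: (8.552,8.726) -> (8.086,10.465) [heading=105, move]
BK 10.4: (8.086,10.465) -> (10.778,0.419) [heading=105, move]
Final: pos=(10.778,0.419), heading=105, 1 segment(s) drawn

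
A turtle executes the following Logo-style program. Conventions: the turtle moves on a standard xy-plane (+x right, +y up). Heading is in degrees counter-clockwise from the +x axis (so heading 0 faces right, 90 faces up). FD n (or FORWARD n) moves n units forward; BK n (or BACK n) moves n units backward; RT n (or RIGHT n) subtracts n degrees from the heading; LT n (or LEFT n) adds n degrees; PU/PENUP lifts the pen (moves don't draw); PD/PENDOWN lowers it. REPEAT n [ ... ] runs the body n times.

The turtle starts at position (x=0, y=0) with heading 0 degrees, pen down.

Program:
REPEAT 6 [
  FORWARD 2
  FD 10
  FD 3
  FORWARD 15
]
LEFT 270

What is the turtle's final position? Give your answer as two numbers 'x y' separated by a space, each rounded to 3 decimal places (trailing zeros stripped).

Executing turtle program step by step:
Start: pos=(0,0), heading=0, pen down
REPEAT 6 [
  -- iteration 1/6 --
  FD 2: (0,0) -> (2,0) [heading=0, draw]
  FD 10: (2,0) -> (12,0) [heading=0, draw]
  FD 3: (12,0) -> (15,0) [heading=0, draw]
  FD 15: (15,0) -> (30,0) [heading=0, draw]
  -- iteration 2/6 --
  FD 2: (30,0) -> (32,0) [heading=0, draw]
  FD 10: (32,0) -> (42,0) [heading=0, draw]
  FD 3: (42,0) -> (45,0) [heading=0, draw]
  FD 15: (45,0) -> (60,0) [heading=0, draw]
  -- iteration 3/6 --
  FD 2: (60,0) -> (62,0) [heading=0, draw]
  FD 10: (62,0) -> (72,0) [heading=0, draw]
  FD 3: (72,0) -> (75,0) [heading=0, draw]
  FD 15: (75,0) -> (90,0) [heading=0, draw]
  -- iteration 4/6 --
  FD 2: (90,0) -> (92,0) [heading=0, draw]
  FD 10: (92,0) -> (102,0) [heading=0, draw]
  FD 3: (102,0) -> (105,0) [heading=0, draw]
  FD 15: (105,0) -> (120,0) [heading=0, draw]
  -- iteration 5/6 --
  FD 2: (120,0) -> (122,0) [heading=0, draw]
  FD 10: (122,0) -> (132,0) [heading=0, draw]
  FD 3: (132,0) -> (135,0) [heading=0, draw]
  FD 15: (135,0) -> (150,0) [heading=0, draw]
  -- iteration 6/6 --
  FD 2: (150,0) -> (152,0) [heading=0, draw]
  FD 10: (152,0) -> (162,0) [heading=0, draw]
  FD 3: (162,0) -> (165,0) [heading=0, draw]
  FD 15: (165,0) -> (180,0) [heading=0, draw]
]
LT 270: heading 0 -> 270
Final: pos=(180,0), heading=270, 24 segment(s) drawn

Answer: 180 0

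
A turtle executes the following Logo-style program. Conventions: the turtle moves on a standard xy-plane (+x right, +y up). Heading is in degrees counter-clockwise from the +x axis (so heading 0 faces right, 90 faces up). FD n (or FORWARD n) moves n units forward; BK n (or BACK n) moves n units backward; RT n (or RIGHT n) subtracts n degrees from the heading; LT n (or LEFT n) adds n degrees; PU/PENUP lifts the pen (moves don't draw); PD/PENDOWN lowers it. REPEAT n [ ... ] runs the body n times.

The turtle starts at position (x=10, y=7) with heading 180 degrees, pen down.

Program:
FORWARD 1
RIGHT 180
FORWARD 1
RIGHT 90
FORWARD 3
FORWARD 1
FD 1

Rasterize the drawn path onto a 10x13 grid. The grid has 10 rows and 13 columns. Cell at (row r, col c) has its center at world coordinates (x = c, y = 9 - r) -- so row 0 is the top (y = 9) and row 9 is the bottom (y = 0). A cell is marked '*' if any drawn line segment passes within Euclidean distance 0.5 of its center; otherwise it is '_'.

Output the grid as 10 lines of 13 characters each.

Answer: _____________
_____________
_________**__
__________*__
__________*__
__________*__
__________*__
__________*__
_____________
_____________

Derivation:
Segment 0: (10,7) -> (9,7)
Segment 1: (9,7) -> (10,7)
Segment 2: (10,7) -> (10,4)
Segment 3: (10,4) -> (10,3)
Segment 4: (10,3) -> (10,2)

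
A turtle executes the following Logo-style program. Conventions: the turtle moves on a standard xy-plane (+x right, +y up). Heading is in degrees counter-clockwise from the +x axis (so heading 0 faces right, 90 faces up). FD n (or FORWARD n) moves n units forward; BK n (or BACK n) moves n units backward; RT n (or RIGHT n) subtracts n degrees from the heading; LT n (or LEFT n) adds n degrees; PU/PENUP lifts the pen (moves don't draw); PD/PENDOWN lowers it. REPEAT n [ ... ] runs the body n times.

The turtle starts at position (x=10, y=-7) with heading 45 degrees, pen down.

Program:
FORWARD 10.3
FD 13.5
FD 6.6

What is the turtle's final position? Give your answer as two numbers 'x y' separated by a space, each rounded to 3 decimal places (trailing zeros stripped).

Answer: 31.496 14.496

Derivation:
Executing turtle program step by step:
Start: pos=(10,-7), heading=45, pen down
FD 10.3: (10,-7) -> (17.283,0.283) [heading=45, draw]
FD 13.5: (17.283,0.283) -> (26.829,9.829) [heading=45, draw]
FD 6.6: (26.829,9.829) -> (31.496,14.496) [heading=45, draw]
Final: pos=(31.496,14.496), heading=45, 3 segment(s) drawn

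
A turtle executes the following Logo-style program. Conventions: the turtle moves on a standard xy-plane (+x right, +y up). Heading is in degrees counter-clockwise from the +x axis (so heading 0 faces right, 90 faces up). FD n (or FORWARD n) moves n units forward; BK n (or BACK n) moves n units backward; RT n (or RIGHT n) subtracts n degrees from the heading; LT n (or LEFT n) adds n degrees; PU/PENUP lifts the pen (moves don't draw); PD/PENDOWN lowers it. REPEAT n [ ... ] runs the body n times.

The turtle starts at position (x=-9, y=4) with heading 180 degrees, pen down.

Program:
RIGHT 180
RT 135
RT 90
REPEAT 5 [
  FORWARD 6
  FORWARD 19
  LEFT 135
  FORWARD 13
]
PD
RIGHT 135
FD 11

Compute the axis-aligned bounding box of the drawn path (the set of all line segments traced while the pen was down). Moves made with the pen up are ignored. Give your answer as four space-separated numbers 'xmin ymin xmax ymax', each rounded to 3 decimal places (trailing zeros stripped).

Executing turtle program step by step:
Start: pos=(-9,4), heading=180, pen down
RT 180: heading 180 -> 0
RT 135: heading 0 -> 225
RT 90: heading 225 -> 135
REPEAT 5 [
  -- iteration 1/5 --
  FD 6: (-9,4) -> (-13.243,8.243) [heading=135, draw]
  FD 19: (-13.243,8.243) -> (-26.678,21.678) [heading=135, draw]
  LT 135: heading 135 -> 270
  FD 13: (-26.678,21.678) -> (-26.678,8.678) [heading=270, draw]
  -- iteration 2/5 --
  FD 6: (-26.678,8.678) -> (-26.678,2.678) [heading=270, draw]
  FD 19: (-26.678,2.678) -> (-26.678,-16.322) [heading=270, draw]
  LT 135: heading 270 -> 45
  FD 13: (-26.678,-16.322) -> (-17.485,-7.13) [heading=45, draw]
  -- iteration 3/5 --
  FD 6: (-17.485,-7.13) -> (-13.243,-2.887) [heading=45, draw]
  FD 19: (-13.243,-2.887) -> (0.192,10.548) [heading=45, draw]
  LT 135: heading 45 -> 180
  FD 13: (0.192,10.548) -> (-12.808,10.548) [heading=180, draw]
  -- iteration 4/5 --
  FD 6: (-12.808,10.548) -> (-18.808,10.548) [heading=180, draw]
  FD 19: (-18.808,10.548) -> (-37.808,10.548) [heading=180, draw]
  LT 135: heading 180 -> 315
  FD 13: (-37.808,10.548) -> (-28.615,1.355) [heading=315, draw]
  -- iteration 5/5 --
  FD 6: (-28.615,1.355) -> (-24.373,-2.887) [heading=315, draw]
  FD 19: (-24.373,-2.887) -> (-10.938,-16.322) [heading=315, draw]
  LT 135: heading 315 -> 90
  FD 13: (-10.938,-16.322) -> (-10.938,-3.322) [heading=90, draw]
]
PD: pen down
RT 135: heading 90 -> 315
FD 11: (-10.938,-3.322) -> (-3.159,-11.101) [heading=315, draw]
Final: pos=(-3.159,-11.101), heading=315, 16 segment(s) drawn

Segment endpoints: x in {-37.808, -28.615, -26.678, -24.373, -18.808, -17.485, -13.243, -13.243, -12.808, -10.938, -10.938, -9, -3.159, 0.192}, y in {-16.322, -16.322, -11.101, -7.13, -3.322, -2.887, -2.887, 1.355, 2.678, 4, 8.243, 8.678, 10.548, 10.548, 10.548, 21.678}
xmin=-37.808, ymin=-16.322, xmax=0.192, ymax=21.678

Answer: -37.808 -16.322 0.192 21.678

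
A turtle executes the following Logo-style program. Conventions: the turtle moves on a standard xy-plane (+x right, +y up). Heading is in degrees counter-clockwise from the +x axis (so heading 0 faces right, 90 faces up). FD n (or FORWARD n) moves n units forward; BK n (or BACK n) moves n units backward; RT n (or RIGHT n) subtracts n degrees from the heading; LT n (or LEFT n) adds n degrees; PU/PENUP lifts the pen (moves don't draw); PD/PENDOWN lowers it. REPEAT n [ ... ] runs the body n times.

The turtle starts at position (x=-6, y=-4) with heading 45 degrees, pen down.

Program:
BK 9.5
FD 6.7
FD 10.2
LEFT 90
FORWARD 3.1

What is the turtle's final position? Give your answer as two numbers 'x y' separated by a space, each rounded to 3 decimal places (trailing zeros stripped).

Answer: -2.959 3.425

Derivation:
Executing turtle program step by step:
Start: pos=(-6,-4), heading=45, pen down
BK 9.5: (-6,-4) -> (-12.718,-10.718) [heading=45, draw]
FD 6.7: (-12.718,-10.718) -> (-7.98,-5.98) [heading=45, draw]
FD 10.2: (-7.98,-5.98) -> (-0.767,1.233) [heading=45, draw]
LT 90: heading 45 -> 135
FD 3.1: (-0.767,1.233) -> (-2.959,3.425) [heading=135, draw]
Final: pos=(-2.959,3.425), heading=135, 4 segment(s) drawn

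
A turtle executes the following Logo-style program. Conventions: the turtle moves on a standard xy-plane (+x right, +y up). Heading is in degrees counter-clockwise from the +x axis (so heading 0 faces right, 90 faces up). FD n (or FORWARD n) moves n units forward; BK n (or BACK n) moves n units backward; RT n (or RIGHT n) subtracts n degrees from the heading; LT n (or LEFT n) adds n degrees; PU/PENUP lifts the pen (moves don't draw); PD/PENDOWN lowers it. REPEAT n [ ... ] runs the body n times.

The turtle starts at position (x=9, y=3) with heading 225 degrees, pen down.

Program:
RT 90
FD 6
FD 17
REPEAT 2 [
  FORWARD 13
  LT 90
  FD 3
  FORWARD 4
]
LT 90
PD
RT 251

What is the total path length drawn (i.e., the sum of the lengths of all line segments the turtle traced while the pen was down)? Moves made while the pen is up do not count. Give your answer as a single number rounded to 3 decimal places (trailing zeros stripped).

Executing turtle program step by step:
Start: pos=(9,3), heading=225, pen down
RT 90: heading 225 -> 135
FD 6: (9,3) -> (4.757,7.243) [heading=135, draw]
FD 17: (4.757,7.243) -> (-7.263,19.263) [heading=135, draw]
REPEAT 2 [
  -- iteration 1/2 --
  FD 13: (-7.263,19.263) -> (-16.456,28.456) [heading=135, draw]
  LT 90: heading 135 -> 225
  FD 3: (-16.456,28.456) -> (-18.577,26.335) [heading=225, draw]
  FD 4: (-18.577,26.335) -> (-21.406,23.506) [heading=225, draw]
  -- iteration 2/2 --
  FD 13: (-21.406,23.506) -> (-30.598,14.314) [heading=225, draw]
  LT 90: heading 225 -> 315
  FD 3: (-30.598,14.314) -> (-28.477,12.192) [heading=315, draw]
  FD 4: (-28.477,12.192) -> (-25.648,9.364) [heading=315, draw]
]
LT 90: heading 315 -> 45
PD: pen down
RT 251: heading 45 -> 154
Final: pos=(-25.648,9.364), heading=154, 8 segment(s) drawn

Segment lengths:
  seg 1: (9,3) -> (4.757,7.243), length = 6
  seg 2: (4.757,7.243) -> (-7.263,19.263), length = 17
  seg 3: (-7.263,19.263) -> (-16.456,28.456), length = 13
  seg 4: (-16.456,28.456) -> (-18.577,26.335), length = 3
  seg 5: (-18.577,26.335) -> (-21.406,23.506), length = 4
  seg 6: (-21.406,23.506) -> (-30.598,14.314), length = 13
  seg 7: (-30.598,14.314) -> (-28.477,12.192), length = 3
  seg 8: (-28.477,12.192) -> (-25.648,9.364), length = 4
Total = 63

Answer: 63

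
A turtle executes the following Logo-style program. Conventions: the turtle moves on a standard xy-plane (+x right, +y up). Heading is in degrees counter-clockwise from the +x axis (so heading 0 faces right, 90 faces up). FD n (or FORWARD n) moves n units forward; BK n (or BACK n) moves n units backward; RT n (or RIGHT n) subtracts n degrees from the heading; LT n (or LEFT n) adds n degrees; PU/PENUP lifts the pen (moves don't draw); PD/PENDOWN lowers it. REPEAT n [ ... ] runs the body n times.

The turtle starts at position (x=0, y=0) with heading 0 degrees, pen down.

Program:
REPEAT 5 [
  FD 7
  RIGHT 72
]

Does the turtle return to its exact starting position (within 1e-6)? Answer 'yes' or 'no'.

Executing turtle program step by step:
Start: pos=(0,0), heading=0, pen down
REPEAT 5 [
  -- iteration 1/5 --
  FD 7: (0,0) -> (7,0) [heading=0, draw]
  RT 72: heading 0 -> 288
  -- iteration 2/5 --
  FD 7: (7,0) -> (9.163,-6.657) [heading=288, draw]
  RT 72: heading 288 -> 216
  -- iteration 3/5 --
  FD 7: (9.163,-6.657) -> (3.5,-10.772) [heading=216, draw]
  RT 72: heading 216 -> 144
  -- iteration 4/5 --
  FD 7: (3.5,-10.772) -> (-2.163,-6.657) [heading=144, draw]
  RT 72: heading 144 -> 72
  -- iteration 5/5 --
  FD 7: (-2.163,-6.657) -> (0,0) [heading=72, draw]
  RT 72: heading 72 -> 0
]
Final: pos=(0,0), heading=0, 5 segment(s) drawn

Start position: (0, 0)
Final position: (0, 0)
Distance = 0; < 1e-6 -> CLOSED

Answer: yes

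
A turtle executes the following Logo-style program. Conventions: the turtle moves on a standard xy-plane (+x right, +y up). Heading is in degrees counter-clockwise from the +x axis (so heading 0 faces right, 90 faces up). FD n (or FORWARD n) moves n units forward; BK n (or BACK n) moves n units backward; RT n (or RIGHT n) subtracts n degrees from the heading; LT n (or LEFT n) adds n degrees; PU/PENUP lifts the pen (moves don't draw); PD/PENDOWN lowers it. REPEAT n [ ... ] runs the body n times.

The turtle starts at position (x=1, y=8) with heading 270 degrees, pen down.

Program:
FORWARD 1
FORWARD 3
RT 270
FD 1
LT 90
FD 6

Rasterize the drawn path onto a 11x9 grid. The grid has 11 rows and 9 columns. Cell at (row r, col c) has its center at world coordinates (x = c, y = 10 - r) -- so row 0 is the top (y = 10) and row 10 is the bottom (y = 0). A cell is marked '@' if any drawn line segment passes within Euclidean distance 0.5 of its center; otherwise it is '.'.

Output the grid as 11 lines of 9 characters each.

Segment 0: (1,8) -> (1,7)
Segment 1: (1,7) -> (1,4)
Segment 2: (1,4) -> (2,4)
Segment 3: (2,4) -> (2,10)

Answer: ..@......
..@......
.@@......
.@@......
.@@......
.@@......
.@@......
.........
.........
.........
.........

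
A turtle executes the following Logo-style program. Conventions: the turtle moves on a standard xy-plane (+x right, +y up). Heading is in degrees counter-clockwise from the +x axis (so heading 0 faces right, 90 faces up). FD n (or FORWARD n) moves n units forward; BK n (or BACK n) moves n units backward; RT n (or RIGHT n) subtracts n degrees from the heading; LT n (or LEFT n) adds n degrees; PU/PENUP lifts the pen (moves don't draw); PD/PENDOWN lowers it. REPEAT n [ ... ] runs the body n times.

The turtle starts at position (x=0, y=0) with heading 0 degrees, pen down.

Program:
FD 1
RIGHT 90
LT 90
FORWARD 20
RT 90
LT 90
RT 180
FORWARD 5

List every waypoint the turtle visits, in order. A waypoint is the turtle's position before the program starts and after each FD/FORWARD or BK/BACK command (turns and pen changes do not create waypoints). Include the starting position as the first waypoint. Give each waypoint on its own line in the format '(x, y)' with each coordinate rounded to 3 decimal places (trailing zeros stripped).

Executing turtle program step by step:
Start: pos=(0,0), heading=0, pen down
FD 1: (0,0) -> (1,0) [heading=0, draw]
RT 90: heading 0 -> 270
LT 90: heading 270 -> 0
FD 20: (1,0) -> (21,0) [heading=0, draw]
RT 90: heading 0 -> 270
LT 90: heading 270 -> 0
RT 180: heading 0 -> 180
FD 5: (21,0) -> (16,0) [heading=180, draw]
Final: pos=(16,0), heading=180, 3 segment(s) drawn
Waypoints (4 total):
(0, 0)
(1, 0)
(21, 0)
(16, 0)

Answer: (0, 0)
(1, 0)
(21, 0)
(16, 0)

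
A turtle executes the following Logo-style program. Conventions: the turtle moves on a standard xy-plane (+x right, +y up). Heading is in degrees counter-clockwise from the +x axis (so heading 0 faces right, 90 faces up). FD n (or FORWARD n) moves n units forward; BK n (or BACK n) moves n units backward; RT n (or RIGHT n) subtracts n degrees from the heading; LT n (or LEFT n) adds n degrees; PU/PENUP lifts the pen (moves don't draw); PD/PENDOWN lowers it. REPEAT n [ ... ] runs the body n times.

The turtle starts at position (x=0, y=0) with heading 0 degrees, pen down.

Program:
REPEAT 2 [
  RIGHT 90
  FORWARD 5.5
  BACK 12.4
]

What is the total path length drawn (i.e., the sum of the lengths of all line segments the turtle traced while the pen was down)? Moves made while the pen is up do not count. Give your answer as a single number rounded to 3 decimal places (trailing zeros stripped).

Answer: 35.8

Derivation:
Executing turtle program step by step:
Start: pos=(0,0), heading=0, pen down
REPEAT 2 [
  -- iteration 1/2 --
  RT 90: heading 0 -> 270
  FD 5.5: (0,0) -> (0,-5.5) [heading=270, draw]
  BK 12.4: (0,-5.5) -> (0,6.9) [heading=270, draw]
  -- iteration 2/2 --
  RT 90: heading 270 -> 180
  FD 5.5: (0,6.9) -> (-5.5,6.9) [heading=180, draw]
  BK 12.4: (-5.5,6.9) -> (6.9,6.9) [heading=180, draw]
]
Final: pos=(6.9,6.9), heading=180, 4 segment(s) drawn

Segment lengths:
  seg 1: (0,0) -> (0,-5.5), length = 5.5
  seg 2: (0,-5.5) -> (0,6.9), length = 12.4
  seg 3: (0,6.9) -> (-5.5,6.9), length = 5.5
  seg 4: (-5.5,6.9) -> (6.9,6.9), length = 12.4
Total = 35.8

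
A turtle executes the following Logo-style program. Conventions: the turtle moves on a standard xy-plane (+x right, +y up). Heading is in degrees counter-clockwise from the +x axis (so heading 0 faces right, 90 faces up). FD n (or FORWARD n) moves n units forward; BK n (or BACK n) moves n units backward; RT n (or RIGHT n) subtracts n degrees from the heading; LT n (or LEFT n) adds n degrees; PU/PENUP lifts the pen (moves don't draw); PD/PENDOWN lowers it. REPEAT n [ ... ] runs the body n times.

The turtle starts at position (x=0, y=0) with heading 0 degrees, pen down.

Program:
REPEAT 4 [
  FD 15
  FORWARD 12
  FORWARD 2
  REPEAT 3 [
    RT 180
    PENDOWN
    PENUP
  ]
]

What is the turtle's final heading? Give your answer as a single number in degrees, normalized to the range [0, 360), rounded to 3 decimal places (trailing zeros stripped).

Executing turtle program step by step:
Start: pos=(0,0), heading=0, pen down
REPEAT 4 [
  -- iteration 1/4 --
  FD 15: (0,0) -> (15,0) [heading=0, draw]
  FD 12: (15,0) -> (27,0) [heading=0, draw]
  FD 2: (27,0) -> (29,0) [heading=0, draw]
  REPEAT 3 [
    -- iteration 1/3 --
    RT 180: heading 0 -> 180
    PD: pen down
    PU: pen up
    -- iteration 2/3 --
    RT 180: heading 180 -> 0
    PD: pen down
    PU: pen up
    -- iteration 3/3 --
    RT 180: heading 0 -> 180
    PD: pen down
    PU: pen up
  ]
  -- iteration 2/4 --
  FD 15: (29,0) -> (14,0) [heading=180, move]
  FD 12: (14,0) -> (2,0) [heading=180, move]
  FD 2: (2,0) -> (0,0) [heading=180, move]
  REPEAT 3 [
    -- iteration 1/3 --
    RT 180: heading 180 -> 0
    PD: pen down
    PU: pen up
    -- iteration 2/3 --
    RT 180: heading 0 -> 180
    PD: pen down
    PU: pen up
    -- iteration 3/3 --
    RT 180: heading 180 -> 0
    PD: pen down
    PU: pen up
  ]
  -- iteration 3/4 --
  FD 15: (0,0) -> (15,0) [heading=0, move]
  FD 12: (15,0) -> (27,0) [heading=0, move]
  FD 2: (27,0) -> (29,0) [heading=0, move]
  REPEAT 3 [
    -- iteration 1/3 --
    RT 180: heading 0 -> 180
    PD: pen down
    PU: pen up
    -- iteration 2/3 --
    RT 180: heading 180 -> 0
    PD: pen down
    PU: pen up
    -- iteration 3/3 --
    RT 180: heading 0 -> 180
    PD: pen down
    PU: pen up
  ]
  -- iteration 4/4 --
  FD 15: (29,0) -> (14,0) [heading=180, move]
  FD 12: (14,0) -> (2,0) [heading=180, move]
  FD 2: (2,0) -> (0,0) [heading=180, move]
  REPEAT 3 [
    -- iteration 1/3 --
    RT 180: heading 180 -> 0
    PD: pen down
    PU: pen up
    -- iteration 2/3 --
    RT 180: heading 0 -> 180
    PD: pen down
    PU: pen up
    -- iteration 3/3 --
    RT 180: heading 180 -> 0
    PD: pen down
    PU: pen up
  ]
]
Final: pos=(0,0), heading=0, 3 segment(s) drawn

Answer: 0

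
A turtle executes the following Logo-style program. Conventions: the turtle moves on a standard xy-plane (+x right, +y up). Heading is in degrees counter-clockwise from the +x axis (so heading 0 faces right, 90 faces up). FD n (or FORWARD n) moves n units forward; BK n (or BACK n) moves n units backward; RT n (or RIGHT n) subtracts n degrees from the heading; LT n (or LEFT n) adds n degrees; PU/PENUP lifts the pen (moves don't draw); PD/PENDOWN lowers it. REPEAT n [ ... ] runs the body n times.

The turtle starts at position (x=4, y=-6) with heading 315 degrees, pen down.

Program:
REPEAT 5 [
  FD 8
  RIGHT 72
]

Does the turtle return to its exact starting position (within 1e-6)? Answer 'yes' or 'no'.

Executing turtle program step by step:
Start: pos=(4,-6), heading=315, pen down
REPEAT 5 [
  -- iteration 1/5 --
  FD 8: (4,-6) -> (9.657,-11.657) [heading=315, draw]
  RT 72: heading 315 -> 243
  -- iteration 2/5 --
  FD 8: (9.657,-11.657) -> (6.025,-18.785) [heading=243, draw]
  RT 72: heading 243 -> 171
  -- iteration 3/5 --
  FD 8: (6.025,-18.785) -> (-1.877,-17.533) [heading=171, draw]
  RT 72: heading 171 -> 99
  -- iteration 4/5 --
  FD 8: (-1.877,-17.533) -> (-3.128,-9.632) [heading=99, draw]
  RT 72: heading 99 -> 27
  -- iteration 5/5 --
  FD 8: (-3.128,-9.632) -> (4,-6) [heading=27, draw]
  RT 72: heading 27 -> 315
]
Final: pos=(4,-6), heading=315, 5 segment(s) drawn

Start position: (4, -6)
Final position: (4, -6)
Distance = 0; < 1e-6 -> CLOSED

Answer: yes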